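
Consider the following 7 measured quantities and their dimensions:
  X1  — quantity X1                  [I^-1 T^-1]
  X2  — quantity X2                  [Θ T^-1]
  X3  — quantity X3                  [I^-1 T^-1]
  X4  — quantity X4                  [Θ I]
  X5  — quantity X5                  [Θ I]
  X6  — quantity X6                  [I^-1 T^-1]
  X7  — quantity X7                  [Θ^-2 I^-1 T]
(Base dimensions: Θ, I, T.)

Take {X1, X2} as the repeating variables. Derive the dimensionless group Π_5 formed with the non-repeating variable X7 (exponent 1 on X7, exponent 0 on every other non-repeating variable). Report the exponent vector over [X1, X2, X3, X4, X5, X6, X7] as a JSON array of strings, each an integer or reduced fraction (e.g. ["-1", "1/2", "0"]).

["-1", "2", "0", "0", "0", "0", "1"]

Write exponents as rows Θ,I,T / cols X1,X2,X3,X4,X5,X6,X7:
  Θ: [ 0  1  0  1  1  0 -2]
  I: [-1  0 -1  1  1 -1 -1]
  T: [-1 -1 -1  0  0 -1  1]
Row reduction gives pivot columns X1,X2; rank = 2
Pivot set = {X1,X2}, free = {X3,X4,X5,X6,X7}
RREF:
  r0: [   1    0    1   -1   -1    1    1]
  r1: [   0    1    0    1    1    0   -2]
  r2: [   0    0    0    0    0    0    0]
Fix exponent of X7 at 1, X3 at 0, X4 at 0, X5 at 0, X6 at 0; solve each RREF row for its pivot's exponent:
  r0: exp(X1) + (1)·1 = 0 ⇒ exp(X1) = -1
  r1: exp(X2) + (-2)·1 = 0 ⇒ exp(X2) = 2
Π_5 = X1^-1 · X2^2 · X7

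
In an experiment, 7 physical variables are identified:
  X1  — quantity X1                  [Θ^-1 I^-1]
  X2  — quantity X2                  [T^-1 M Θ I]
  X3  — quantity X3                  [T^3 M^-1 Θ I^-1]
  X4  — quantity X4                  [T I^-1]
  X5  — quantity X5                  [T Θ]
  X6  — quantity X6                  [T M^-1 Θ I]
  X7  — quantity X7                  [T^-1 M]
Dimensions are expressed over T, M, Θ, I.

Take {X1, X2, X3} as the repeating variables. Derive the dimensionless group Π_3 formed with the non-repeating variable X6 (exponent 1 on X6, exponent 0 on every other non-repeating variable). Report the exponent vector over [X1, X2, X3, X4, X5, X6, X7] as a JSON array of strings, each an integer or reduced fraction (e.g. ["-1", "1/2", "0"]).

["2", "1", "0", "0", "0", "1", "0"]

Dimensional matrix (T×M×Θ×I by X1×X2×X3×X4×X5×X6×X7):
  T: [ 0 -1  3  1  1  1 -1]
  M: [ 0  1 -1  0  0 -1  1]
  Θ: [-1  1  1  0  1  1  0]
  I: [-1  1 -1 -1  0  1  0]
RREF → pivots at {X1,X2,X3} ⇒ r = 3
Pivot set = {X1,X2,X3}, free = {X4,X5,X6,X7}
RREF:
  r0: [   1    0    0    1    0   -2    1]
  r1: [   0    1    0  1/2  1/2   -1    1]
  r2: [   0    0    1  1/2  1/2    0    0]
  r3: [   0    0    0    0    0    0    0]
Fix exponent of X6 at 1, X4 at 0, X5 at 0, X7 at 0; solve each RREF row for its pivot's exponent:
  r0: exp(X1) + (-2)·1 = 0 ⇒ exp(X1) = 2
  r1: exp(X2) + (-1)·1 = 0 ⇒ exp(X2) = 1
  r2: exp(X3) + (0)·1 = 0 ⇒ exp(X3) = 0
Π_3 = X1^2 · X2 · X6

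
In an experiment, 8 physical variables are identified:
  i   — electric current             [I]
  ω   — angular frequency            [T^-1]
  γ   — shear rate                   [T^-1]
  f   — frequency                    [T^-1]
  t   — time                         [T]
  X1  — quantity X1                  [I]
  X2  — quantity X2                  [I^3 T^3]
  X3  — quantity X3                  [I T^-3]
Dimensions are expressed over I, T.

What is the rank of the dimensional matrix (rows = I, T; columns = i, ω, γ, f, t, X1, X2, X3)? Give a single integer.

2

Dimensional matrix (I×T by i×ω×γ×f×t×X1×X2×X3):
  I: [ 1  0  0  0  0  1  3  1]
  T: [ 0 -1 -1 -1  1  0  3 -3]
Row reduction gives pivot columns i,ω; rank = 2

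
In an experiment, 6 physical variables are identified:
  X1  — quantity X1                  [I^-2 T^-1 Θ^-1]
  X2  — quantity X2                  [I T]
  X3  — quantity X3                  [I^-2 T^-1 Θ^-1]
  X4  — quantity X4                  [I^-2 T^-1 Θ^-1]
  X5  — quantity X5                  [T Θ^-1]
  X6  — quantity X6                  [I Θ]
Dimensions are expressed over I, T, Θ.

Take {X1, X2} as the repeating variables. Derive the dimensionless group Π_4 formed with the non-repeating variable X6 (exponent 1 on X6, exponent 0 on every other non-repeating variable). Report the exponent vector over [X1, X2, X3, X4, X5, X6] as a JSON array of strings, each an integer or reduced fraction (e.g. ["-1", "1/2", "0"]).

["1", "1", "0", "0", "0", "1"]

Exponent matrix [I,T,Θ] × [X1,X2,X3,X4,X5,X6]:
  I: [-2  1 -2 -2  0  1]
  T: [-1  1 -1 -1  1  0]
  Θ: [-1  0 -1 -1 -1  1]
Row reduction gives pivot columns X1,X2; rank = 2
Pivot set = {X1,X2}, free = {X3,X4,X5,X6}
RREF:
  r0: [   1    0    1    1    1   -1]
  r1: [   0    1    0    0    2   -1]
  r2: [   0    0    0    0    0    0]
Fix exponent of X6 at 1, X3 at 0, X4 at 0, X5 at 0; solve each RREF row for its pivot's exponent:
  r0: exp(X1) + (-1)·1 = 0 ⇒ exp(X1) = 1
  r1: exp(X2) + (-1)·1 = 0 ⇒ exp(X2) = 1
Π_4 = X1 · X2 · X6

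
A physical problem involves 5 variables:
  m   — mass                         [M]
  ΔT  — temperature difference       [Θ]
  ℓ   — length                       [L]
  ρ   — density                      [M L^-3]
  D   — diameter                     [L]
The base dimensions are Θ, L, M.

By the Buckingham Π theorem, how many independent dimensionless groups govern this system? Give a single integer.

2

Exponent matrix [Θ,L,M] × [m,ΔT,ℓ,ρ,D]:
  Θ: [ 0  1  0  0  0]
  L: [ 0  0  1 -3  1]
  M: [ 1  0  0  1  0]
Echelon form has 3 nonzero rows (pivots: m,ΔT,ℓ)
5 vars − rank 3 = 2 Π groups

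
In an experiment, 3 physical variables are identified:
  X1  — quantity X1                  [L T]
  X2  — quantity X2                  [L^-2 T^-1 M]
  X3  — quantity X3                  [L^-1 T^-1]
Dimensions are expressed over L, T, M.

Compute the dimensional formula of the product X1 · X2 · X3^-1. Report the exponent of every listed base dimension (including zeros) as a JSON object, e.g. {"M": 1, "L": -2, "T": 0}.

Exponent matrix [L,T,M] × [X1,X2,X3]:
  L: [ 1 -2 -1]
  T: [ 1 -1 -1]
  M: [ 0  1  0]
  [L]: (1)·1+(1)·-2+(-1)·-1 = 0
  [T]: (1)·1+(1)·-1+(-1)·-1 = 1
  [M]: (1)·0+(1)·1+(-1)·0 = 1
⇒ T M

{"L": 0, "T": 1, "M": 1}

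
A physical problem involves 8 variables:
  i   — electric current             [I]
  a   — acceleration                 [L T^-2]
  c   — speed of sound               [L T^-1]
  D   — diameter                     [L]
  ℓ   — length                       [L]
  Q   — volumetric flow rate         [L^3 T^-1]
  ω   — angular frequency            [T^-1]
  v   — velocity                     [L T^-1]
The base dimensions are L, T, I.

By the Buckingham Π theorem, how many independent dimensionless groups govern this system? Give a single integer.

Exponent matrix [L,T,I] × [i,a,c,D,ℓ,Q,ω,v]:
  L: [ 0  1  1  1  1  3  0  1]
  T: [ 0 -2 -1  0  0 -1 -1 -1]
  I: [ 1  0  0  0  0  0  0  0]
Row reduction gives pivot columns i,a,c; rank = 3
Π count = n − r = 8 − 3 = 5

5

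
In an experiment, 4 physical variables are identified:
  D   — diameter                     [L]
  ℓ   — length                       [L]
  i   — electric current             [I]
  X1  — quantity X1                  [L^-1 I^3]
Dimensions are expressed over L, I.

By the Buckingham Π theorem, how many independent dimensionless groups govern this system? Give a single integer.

2

Dimensional matrix (L×I by D×ℓ×i×X1):
  L: [ 1  1  0 -1]
  I: [ 0  0  1  3]
RREF → pivots at {D,i} ⇒ r = 2
n=4, r=2 ⇒ 2 dimensionless groups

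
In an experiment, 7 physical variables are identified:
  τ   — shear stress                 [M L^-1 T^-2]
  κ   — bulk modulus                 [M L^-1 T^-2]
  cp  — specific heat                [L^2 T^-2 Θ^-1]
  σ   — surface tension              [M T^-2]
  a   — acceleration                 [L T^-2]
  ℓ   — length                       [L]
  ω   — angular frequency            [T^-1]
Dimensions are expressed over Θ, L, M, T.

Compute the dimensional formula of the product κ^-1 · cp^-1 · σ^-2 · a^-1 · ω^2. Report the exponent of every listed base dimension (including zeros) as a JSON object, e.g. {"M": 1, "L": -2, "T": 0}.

Write exponents as rows Θ,L,M,T / cols τ,κ,cp,σ,a,ℓ,ω:
  Θ: [ 0  0 -1  0  0  0  0]
  L: [-1 -1  2  0  1  1  0]
  M: [ 1  1  0  1  0  0  0]
  T: [-2 -2 -2 -2 -2  0 -1]
  [Θ]: (-1)·0+(-1)·-1+(-2)·0+(-1)·0+(2)·0 = 1
  [L]: (-1)·-1+(-1)·2+(-2)·0+(-1)·1+(2)·0 = -2
  [M]: (-1)·1+(-1)·0+(-2)·1+(-1)·0+(2)·0 = -3
  [T]: (-1)·-2+(-1)·-2+(-2)·-2+(-1)·-2+(2)·-1 = 8
⇒ Θ L^-2 M^-3 T^8

{"Θ": 1, "L": -2, "M": -3, "T": 8}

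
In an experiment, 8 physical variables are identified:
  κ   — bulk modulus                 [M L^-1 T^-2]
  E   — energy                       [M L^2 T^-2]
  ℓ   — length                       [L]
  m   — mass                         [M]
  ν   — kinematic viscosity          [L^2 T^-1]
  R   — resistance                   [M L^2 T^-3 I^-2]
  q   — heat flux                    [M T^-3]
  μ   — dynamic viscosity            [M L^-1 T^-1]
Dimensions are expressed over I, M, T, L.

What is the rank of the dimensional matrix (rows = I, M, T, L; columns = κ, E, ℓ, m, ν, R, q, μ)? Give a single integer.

4

Exponent matrix [I,M,T,L] × [κ,E,ℓ,m,ν,R,q,μ]:
  I: [ 0  0  0  0  0 -2  0  0]
  M: [ 1  1  0  1  0  1  1  1]
  T: [-2 -2  0  0 -1 -3 -3 -1]
  L: [-1  2  1  0  2  2  0 -1]
Row reduction gives pivot columns κ,E,m,R; rank = 4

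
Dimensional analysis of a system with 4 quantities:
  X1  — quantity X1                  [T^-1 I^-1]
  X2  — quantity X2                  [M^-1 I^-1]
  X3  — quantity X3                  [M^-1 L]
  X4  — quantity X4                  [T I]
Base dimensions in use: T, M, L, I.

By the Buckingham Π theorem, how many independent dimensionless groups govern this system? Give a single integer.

1

Dimensional matrix (T×M×L×I by X1×X2×X3×X4):
  T: [-1  0  0  1]
  M: [ 0 -1 -1  0]
  L: [ 0  0  1  0]
  I: [-1 -1  0  1]
RREF → pivots at {X1,X2,X3} ⇒ r = 3
Π count = n − r = 4 − 3 = 1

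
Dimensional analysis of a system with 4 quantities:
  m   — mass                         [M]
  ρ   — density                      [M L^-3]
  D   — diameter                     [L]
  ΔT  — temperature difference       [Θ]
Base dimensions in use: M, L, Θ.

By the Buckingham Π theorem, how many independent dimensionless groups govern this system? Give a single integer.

Write exponents as rows M,L,Θ / cols m,ρ,D,ΔT:
  M: [ 1  1  0  0]
  L: [ 0 -3  1  0]
  Θ: [ 0  0  0  1]
RREF → pivots at {m,ρ,ΔT} ⇒ r = 3
Π count = n − r = 4 − 3 = 1

1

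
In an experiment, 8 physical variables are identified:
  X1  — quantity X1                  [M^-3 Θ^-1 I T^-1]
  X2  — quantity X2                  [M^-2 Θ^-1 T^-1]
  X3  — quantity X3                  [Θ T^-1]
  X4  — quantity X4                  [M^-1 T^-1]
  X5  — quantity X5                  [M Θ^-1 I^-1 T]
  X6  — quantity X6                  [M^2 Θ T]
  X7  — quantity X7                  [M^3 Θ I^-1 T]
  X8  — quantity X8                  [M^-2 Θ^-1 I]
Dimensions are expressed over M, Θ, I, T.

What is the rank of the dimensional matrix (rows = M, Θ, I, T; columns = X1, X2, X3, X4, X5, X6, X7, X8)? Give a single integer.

3

Dimensional matrix (M×Θ×I×T by X1×X2×X3×X4×X5×X6×X7×X8):
  M: [-3 -2  0 -1  1  2  3 -2]
  Θ: [-1 -1  1  0 -1  1  1 -1]
  I: [ 1  0  0  0 -1  0 -1  1]
  T: [-1 -1 -1 -1  1  1  1  0]
Row reduction gives pivot columns X1,X2,X3; rank = 3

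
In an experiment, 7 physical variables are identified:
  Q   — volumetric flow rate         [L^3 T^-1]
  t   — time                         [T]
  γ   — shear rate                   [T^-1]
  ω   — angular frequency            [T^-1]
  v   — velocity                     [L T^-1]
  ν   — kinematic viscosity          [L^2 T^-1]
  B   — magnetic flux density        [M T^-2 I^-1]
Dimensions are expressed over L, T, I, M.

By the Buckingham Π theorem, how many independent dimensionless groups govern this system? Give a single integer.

4

Write exponents as rows L,T,I,M / cols Q,t,γ,ω,v,ν,B:
  L: [ 3  0  0  0  1  2  0]
  T: [-1  1 -1 -1 -1 -1 -2]
  I: [ 0  0  0  0  0  0 -1]
  M: [ 0  0  0  0  0  0  1]
Row reduction gives pivot columns Q,t,B; rank = 3
n=7, r=3 ⇒ 4 dimensionless groups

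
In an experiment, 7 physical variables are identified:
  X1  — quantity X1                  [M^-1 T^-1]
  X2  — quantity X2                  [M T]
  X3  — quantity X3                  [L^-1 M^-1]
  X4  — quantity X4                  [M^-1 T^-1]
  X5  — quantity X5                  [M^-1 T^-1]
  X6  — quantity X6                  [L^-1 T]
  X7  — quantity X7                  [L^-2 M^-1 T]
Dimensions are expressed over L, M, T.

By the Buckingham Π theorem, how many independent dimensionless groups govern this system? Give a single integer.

Write exponents as rows L,M,T / cols X1,X2,X3,X4,X5,X6,X7:
  L: [ 0  0 -1  0  0 -1 -2]
  M: [-1  1 -1 -1 -1  0 -1]
  T: [-1  1  0 -1 -1  1  1]
Row reduction gives pivot columns X1,X3; rank = 2
7 vars − rank 2 = 5 Π groups

5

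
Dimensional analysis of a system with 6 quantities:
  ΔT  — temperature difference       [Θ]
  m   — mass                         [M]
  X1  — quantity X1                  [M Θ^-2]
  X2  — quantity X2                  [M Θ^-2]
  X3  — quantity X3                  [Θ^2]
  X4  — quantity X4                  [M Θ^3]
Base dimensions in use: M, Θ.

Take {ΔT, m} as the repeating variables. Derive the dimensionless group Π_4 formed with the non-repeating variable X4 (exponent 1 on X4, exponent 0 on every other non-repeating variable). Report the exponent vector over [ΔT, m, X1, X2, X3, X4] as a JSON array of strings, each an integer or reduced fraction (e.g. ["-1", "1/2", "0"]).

["-3", "-1", "0", "0", "0", "1"]

Exponent matrix [M,Θ] × [ΔT,m,X1,X2,X3,X4]:
  M: [ 0  1  1  1  0  1]
  Θ: [ 1  0 -2 -2  2  3]
Row reduction gives pivot columns ΔT,m; rank = 2
Repeat: ΔT,m; free: X1,X2,X3,X4
RREF:
  r0: [   1    0   -2   -2    2    3]
  r1: [   0    1    1    1    0    1]
Fix exponent of X4 at 1, X1 at 0, X2 at 0, X3 at 0; solve each RREF row for its pivot's exponent:
  r0: exp(ΔT) + (3)·1 = 0 ⇒ exp(ΔT) = -3
  r1: exp(m) + (1)·1 = 0 ⇒ exp(m) = -1
Π_4 = ΔT^-3 · m^-1 · X4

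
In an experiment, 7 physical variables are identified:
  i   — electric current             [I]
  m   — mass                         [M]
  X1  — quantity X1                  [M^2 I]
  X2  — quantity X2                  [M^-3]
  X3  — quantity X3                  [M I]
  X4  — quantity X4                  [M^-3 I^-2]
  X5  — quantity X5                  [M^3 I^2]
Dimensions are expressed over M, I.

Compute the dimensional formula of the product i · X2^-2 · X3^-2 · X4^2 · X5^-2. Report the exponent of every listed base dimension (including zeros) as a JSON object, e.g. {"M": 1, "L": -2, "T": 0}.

{"M": -8, "I": -9}

Exponent matrix [M,I] × [i,m,X1,X2,X3,X4,X5]:
  M: [ 0  1  2 -3  1 -3  3]
  I: [ 1  0  1  0  1 -2  2]
  [M]: (1)·0+(-2)·-3+(-2)·1+(2)·-3+(-2)·3 = -8
  [I]: (1)·1+(-2)·0+(-2)·1+(2)·-2+(-2)·2 = -9
⇒ M^-8 I^-9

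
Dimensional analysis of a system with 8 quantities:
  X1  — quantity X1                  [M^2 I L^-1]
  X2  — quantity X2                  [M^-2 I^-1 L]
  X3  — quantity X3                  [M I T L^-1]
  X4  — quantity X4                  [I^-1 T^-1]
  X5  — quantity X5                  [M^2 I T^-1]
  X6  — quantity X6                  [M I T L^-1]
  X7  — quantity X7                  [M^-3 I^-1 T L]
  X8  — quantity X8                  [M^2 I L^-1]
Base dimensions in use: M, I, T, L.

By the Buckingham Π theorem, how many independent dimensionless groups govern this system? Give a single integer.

Dimensional matrix (M×I×T×L by X1×X2×X3×X4×X5×X6×X7×X8):
  M: [ 2 -2  1  0  2  1 -3  2]
  I: [ 1 -1  1 -1  1  1 -1  1]
  T: [ 0  0  1 -1 -1  1  1  0]
  L: [-1  1 -1  0  0 -1  1 -1]
RREF → pivots at {X1,X3,X4} ⇒ r = 3
8 vars − rank 3 = 5 Π groups

5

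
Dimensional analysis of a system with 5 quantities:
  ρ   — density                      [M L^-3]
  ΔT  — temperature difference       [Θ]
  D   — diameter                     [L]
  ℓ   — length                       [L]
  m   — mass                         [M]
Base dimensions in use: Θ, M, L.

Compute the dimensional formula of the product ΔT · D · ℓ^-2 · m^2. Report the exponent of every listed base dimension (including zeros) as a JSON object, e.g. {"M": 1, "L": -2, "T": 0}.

{"Θ": 1, "M": 2, "L": -1}

Dimensional matrix (Θ×M×L by ρ×ΔT×D×ℓ×m):
  Θ: [ 0  1  0  0  0]
  M: [ 1  0  0  0  1]
  L: [-3  0  1  1  0]
  [Θ]: (1)·1+(1)·0+(-2)·0+(2)·0 = 1
  [M]: (1)·0+(1)·0+(-2)·0+(2)·1 = 2
  [L]: (1)·0+(1)·1+(-2)·1+(2)·0 = -1
⇒ Θ M^2 L^-1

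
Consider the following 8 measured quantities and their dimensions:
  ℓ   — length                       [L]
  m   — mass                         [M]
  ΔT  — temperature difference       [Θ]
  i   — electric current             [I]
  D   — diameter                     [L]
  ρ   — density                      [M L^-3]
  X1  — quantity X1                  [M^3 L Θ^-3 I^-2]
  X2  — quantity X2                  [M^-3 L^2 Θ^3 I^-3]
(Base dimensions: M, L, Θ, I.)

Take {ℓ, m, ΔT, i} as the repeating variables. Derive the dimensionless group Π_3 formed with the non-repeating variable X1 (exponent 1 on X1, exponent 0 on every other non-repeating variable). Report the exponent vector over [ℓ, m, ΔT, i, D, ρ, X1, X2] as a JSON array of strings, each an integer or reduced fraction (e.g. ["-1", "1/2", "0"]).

["-1", "-3", "3", "2", "0", "0", "1", "0"]

Write exponents as rows M,L,Θ,I / cols ℓ,m,ΔT,i,D,ρ,X1,X2:
  M: [ 0  1  0  0  0  1  3 -3]
  L: [ 1  0  0  0  1 -3  1  2]
  Θ: [ 0  0  1  0  0  0 -3  3]
  I: [ 0  0  0  1  0  0 -2 -3]
Echelon form has 4 nonzero rows (pivots: ℓ,m,ΔT,i)
Repeat: ℓ,m,ΔT,i; free: D,ρ,X1,X2
RREF:
  r0: [   1    0    0    0    1   -3    1    2]
  r1: [   0    1    0    0    0    1    3   -3]
  r2: [   0    0    1    0    0    0   -3    3]
  r3: [   0    0    0    1    0    0   -2   -3]
Fix exponent of X1 at 1, D at 0, ρ at 0, X2 at 0; solve each RREF row for its pivot's exponent:
  r0: exp(ℓ) + (1)·1 = 0 ⇒ exp(ℓ) = -1
  r1: exp(m) + (3)·1 = 0 ⇒ exp(m) = -3
  r2: exp(ΔT) + (-3)·1 = 0 ⇒ exp(ΔT) = 3
  r3: exp(i) + (-2)·1 = 0 ⇒ exp(i) = 2
Π_3 = ℓ^-1 · m^-3 · ΔT^3 · i^2 · X1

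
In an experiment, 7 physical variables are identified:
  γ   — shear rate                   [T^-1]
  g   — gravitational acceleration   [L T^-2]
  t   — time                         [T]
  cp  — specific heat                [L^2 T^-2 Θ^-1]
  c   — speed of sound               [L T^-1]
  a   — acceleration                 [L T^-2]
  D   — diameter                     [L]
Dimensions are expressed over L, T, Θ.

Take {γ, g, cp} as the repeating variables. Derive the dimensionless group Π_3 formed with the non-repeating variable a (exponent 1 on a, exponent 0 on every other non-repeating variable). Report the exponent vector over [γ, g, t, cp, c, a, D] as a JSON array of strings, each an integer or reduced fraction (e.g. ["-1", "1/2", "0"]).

Dimensional matrix (L×T×Θ by γ×g×t×cp×c×a×D):
  L: [ 0  1  0  2  1  1  1]
  T: [-1 -2  1 -2 -1 -2  0]
  Θ: [ 0  0  0 -1  0  0  0]
Row reduction gives pivot columns γ,g,cp; rank = 3
Repeat: γ,g,cp; free: t,c,a,D
RREF:
  r0: [   1    0   -1    0   -1    0   -2]
  r1: [   0    1    0    0    1    1    1]
  r2: [   0    0    0    1    0    0    0]
Fix exponent of a at 1, t at 0, c at 0, D at 0; solve each RREF row for its pivot's exponent:
  r0: exp(γ) + (0)·1 = 0 ⇒ exp(γ) = 0
  r1: exp(g) + (1)·1 = 0 ⇒ exp(g) = -1
  r2: exp(cp) + (0)·1 = 0 ⇒ exp(cp) = 0
Π_3 = g^-1 · a

["0", "-1", "0", "0", "0", "1", "0"]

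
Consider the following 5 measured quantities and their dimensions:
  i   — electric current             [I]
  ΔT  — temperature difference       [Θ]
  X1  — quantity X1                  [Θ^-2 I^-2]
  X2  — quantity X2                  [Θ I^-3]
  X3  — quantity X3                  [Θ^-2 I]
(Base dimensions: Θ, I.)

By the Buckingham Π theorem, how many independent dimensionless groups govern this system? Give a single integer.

3

Dimensional matrix (Θ×I by i×ΔT×X1×X2×X3):
  Θ: [ 0  1 -2  1 -2]
  I: [ 1  0 -2 -3  1]
Row reduction gives pivot columns i,ΔT; rank = 2
n=5, r=2 ⇒ 3 dimensionless groups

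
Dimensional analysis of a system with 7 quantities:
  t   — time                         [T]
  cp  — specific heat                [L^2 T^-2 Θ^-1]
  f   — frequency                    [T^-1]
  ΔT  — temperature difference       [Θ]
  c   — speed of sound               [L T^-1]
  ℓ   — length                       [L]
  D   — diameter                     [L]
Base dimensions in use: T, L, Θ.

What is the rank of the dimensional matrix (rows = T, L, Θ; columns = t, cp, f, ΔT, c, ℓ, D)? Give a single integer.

3

Write exponents as rows T,L,Θ / cols t,cp,f,ΔT,c,ℓ,D:
  T: [ 1 -2 -1  0 -1  0  0]
  L: [ 0  2  0  0  1  1  1]
  Θ: [ 0 -1  0  1  0  0  0]
Row reduction gives pivot columns t,cp,ΔT; rank = 3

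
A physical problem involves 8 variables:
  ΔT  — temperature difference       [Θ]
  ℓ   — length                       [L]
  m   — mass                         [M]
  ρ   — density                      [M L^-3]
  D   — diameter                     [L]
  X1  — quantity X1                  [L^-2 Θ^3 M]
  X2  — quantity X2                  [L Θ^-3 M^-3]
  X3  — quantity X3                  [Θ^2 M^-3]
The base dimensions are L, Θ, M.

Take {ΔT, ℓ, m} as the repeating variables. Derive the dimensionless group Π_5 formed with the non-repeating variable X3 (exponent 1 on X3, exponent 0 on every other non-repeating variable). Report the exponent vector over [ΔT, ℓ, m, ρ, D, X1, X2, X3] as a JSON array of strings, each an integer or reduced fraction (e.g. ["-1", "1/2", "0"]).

Write exponents as rows L,Θ,M / cols ΔT,ℓ,m,ρ,D,X1,X2,X3:
  L: [ 0  1  0 -3  1 -2  1  0]
  Θ: [ 1  0  0  0  0  3 -3  2]
  M: [ 0  0  1  1  0  1 -3 -3]
RREF → pivots at {ΔT,ℓ,m} ⇒ r = 3
Pivot set = {ΔT,ℓ,m}, free = {ρ,D,X1,X2,X3}
RREF:
  r0: [   1    0    0    0    0    3   -3    2]
  r1: [   0    1    0   -3    1   -2    1    0]
  r2: [   0    0    1    1    0    1   -3   -3]
Fix exponent of X3 at 1, ρ at 0, D at 0, X1 at 0, X2 at 0; solve each RREF row for its pivot's exponent:
  r0: exp(ΔT) + (2)·1 = 0 ⇒ exp(ΔT) = -2
  r1: exp(ℓ) + (0)·1 = 0 ⇒ exp(ℓ) = 0
  r2: exp(m) + (-3)·1 = 0 ⇒ exp(m) = 3
Π_5 = ΔT^-2 · m^3 · X3

["-2", "0", "3", "0", "0", "0", "0", "1"]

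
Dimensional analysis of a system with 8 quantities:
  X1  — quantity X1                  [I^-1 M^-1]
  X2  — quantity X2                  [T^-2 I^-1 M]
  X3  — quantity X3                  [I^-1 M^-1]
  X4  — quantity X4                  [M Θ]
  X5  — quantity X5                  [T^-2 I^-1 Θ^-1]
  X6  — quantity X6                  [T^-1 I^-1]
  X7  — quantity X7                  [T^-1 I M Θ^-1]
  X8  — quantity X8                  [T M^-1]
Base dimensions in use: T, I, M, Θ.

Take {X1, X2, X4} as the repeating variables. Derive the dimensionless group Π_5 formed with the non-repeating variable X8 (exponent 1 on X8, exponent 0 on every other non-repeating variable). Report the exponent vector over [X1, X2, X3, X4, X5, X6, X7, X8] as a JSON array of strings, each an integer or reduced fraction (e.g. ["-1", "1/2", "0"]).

["-1/2", "1/2", "0", "0", "0", "0", "0", "1"]

Write exponents as rows T,I,M,Θ / cols X1,X2,X3,X4,X5,X6,X7,X8:
  T: [ 0 -2  0  0 -2 -1 -1  1]
  I: [-1 -1 -1  0 -1 -1  1  0]
  M: [-1  1 -1  1  0  0  1 -1]
  Θ: [ 0  0  0  1 -1  0 -1  0]
Echelon form has 3 nonzero rows (pivots: X1,X2,X4)
Repeat: X1,X2,X4; free: X3,X5,X6,X7,X8
RREF:
  r0: [   1    0    1    0    0  1/2 -3/2  1/2]
  r1: [   0    1    0    0    1  1/2  1/2 -1/2]
  r2: [   0    0    0    1   -1    0   -1    0]
  r3: [   0    0    0    0    0    0    0    0]
Fix exponent of X8 at 1, X3 at 0, X5 at 0, X6 at 0, X7 at 0; solve each RREF row for its pivot's exponent:
  r0: exp(X1) + (1/2)·1 = 0 ⇒ exp(X1) = -1/2
  r1: exp(X2) + (-1/2)·1 = 0 ⇒ exp(X2) = 1/2
  r2: exp(X4) + (0)·1 = 0 ⇒ exp(X4) = 0
Π_5 = X1^(-1/2) · X2^(1/2) · X8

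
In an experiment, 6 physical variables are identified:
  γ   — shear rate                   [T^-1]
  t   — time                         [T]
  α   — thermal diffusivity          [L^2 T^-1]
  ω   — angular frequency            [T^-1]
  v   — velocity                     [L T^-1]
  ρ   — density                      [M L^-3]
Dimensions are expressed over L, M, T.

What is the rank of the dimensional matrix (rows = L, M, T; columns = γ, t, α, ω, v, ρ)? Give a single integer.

Dimensional matrix (L×M×T by γ×t×α×ω×v×ρ):
  L: [ 0  0  2  0  1 -3]
  M: [ 0  0  0  0  0  1]
  T: [-1  1 -1 -1 -1  0]
RREF → pivots at {γ,α,ρ} ⇒ r = 3

3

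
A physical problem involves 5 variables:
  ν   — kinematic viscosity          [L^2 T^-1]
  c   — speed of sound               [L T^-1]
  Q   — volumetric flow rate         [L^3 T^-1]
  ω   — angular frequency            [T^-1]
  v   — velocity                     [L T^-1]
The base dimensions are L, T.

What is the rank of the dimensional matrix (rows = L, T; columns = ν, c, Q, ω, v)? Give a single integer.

2

Exponent matrix [L,T] × [ν,c,Q,ω,v]:
  L: [ 2  1  3  0  1]
  T: [-1 -1 -1 -1 -1]
Row reduction gives pivot columns ν,c; rank = 2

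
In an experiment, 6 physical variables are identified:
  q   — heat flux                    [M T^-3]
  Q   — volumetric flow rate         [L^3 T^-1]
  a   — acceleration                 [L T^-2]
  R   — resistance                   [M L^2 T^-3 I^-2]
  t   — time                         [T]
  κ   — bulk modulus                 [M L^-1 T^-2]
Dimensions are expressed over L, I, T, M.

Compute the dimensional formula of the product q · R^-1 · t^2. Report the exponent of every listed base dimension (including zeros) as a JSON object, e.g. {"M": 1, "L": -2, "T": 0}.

{"L": -2, "I": 2, "T": 2, "M": 0}

Exponent matrix [L,I,T,M] × [q,Q,a,R,t,κ]:
  L: [ 0  3  1  2  0 -1]
  I: [ 0  0  0 -2  0  0]
  T: [-3 -1 -2 -3  1 -2]
  M: [ 1  0  0  1  0  1]
  [L]: (1)·0+(-1)·2+(2)·0 = -2
  [I]: (1)·0+(-1)·-2+(2)·0 = 2
  [T]: (1)·-3+(-1)·-3+(2)·1 = 2
  [M]: (1)·1+(-1)·1+(2)·0 = 0
⇒ L^-2 I^2 T^2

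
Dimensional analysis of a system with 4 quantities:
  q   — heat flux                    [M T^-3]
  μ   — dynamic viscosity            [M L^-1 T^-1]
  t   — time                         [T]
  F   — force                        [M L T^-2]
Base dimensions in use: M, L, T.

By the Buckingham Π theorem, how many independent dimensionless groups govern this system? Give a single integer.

Dimensional matrix (M×L×T by q×μ×t×F):
  M: [ 1  1  0  1]
  L: [ 0 -1  0  1]
  T: [-3 -1  1 -2]
Echelon form has 3 nonzero rows (pivots: q,μ,t)
Π count = n − r = 4 − 3 = 1

1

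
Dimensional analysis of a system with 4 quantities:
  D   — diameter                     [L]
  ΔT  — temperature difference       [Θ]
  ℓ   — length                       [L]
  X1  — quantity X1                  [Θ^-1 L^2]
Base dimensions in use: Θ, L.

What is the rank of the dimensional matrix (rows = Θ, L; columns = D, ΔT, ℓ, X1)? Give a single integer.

2

Dimensional matrix (Θ×L by D×ΔT×ℓ×X1):
  Θ: [ 0  1  0 -1]
  L: [ 1  0  1  2]
Echelon form has 2 nonzero rows (pivots: D,ΔT)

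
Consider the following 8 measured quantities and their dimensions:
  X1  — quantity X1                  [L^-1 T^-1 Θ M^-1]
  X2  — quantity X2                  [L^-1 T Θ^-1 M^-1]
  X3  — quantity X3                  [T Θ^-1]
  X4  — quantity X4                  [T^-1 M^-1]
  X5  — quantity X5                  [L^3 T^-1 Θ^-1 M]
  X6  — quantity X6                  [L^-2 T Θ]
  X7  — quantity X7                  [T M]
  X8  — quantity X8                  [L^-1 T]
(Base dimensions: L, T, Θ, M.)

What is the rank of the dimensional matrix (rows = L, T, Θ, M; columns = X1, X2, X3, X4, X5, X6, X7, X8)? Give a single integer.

Dimensional matrix (L×T×Θ×M by X1×X2×X3×X4×X5×X6×X7×X8):
  L: [-1 -1  0  0  3 -2  0 -1]
  T: [-1  1  1 -1 -1  1  1  1]
  Θ: [ 1 -1 -1  0 -1  1  0  0]
  M: [-1 -1  0 -1  1  0  1  0]
RREF → pivots at {X1,X2,X4} ⇒ r = 3

3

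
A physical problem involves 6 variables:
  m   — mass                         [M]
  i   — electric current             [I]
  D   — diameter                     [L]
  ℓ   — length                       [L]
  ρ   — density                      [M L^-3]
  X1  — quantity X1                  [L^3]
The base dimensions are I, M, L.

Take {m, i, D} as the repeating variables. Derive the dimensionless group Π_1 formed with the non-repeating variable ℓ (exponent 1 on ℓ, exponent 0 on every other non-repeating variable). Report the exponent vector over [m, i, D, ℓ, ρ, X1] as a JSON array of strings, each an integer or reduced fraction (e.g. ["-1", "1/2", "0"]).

Dimensional matrix (I×M×L by m×i×D×ℓ×ρ×X1):
  I: [ 0  1  0  0  0  0]
  M: [ 1  0  0  0  1  0]
  L: [ 0  0  1  1 -3  3]
Echelon form has 3 nonzero rows (pivots: m,i,D)
Pivot set = {m,i,D}, free = {ℓ,ρ,X1}
RREF:
  r0: [   1    0    0    0    1    0]
  r1: [   0    1    0    0    0    0]
  r2: [   0    0    1    1   -3    3]
Fix exponent of ℓ at 1, ρ at 0, X1 at 0; solve each RREF row for its pivot's exponent:
  r0: exp(m) + (0)·1 = 0 ⇒ exp(m) = 0
  r1: exp(i) + (0)·1 = 0 ⇒ exp(i) = 0
  r2: exp(D) + (1)·1 = 0 ⇒ exp(D) = -1
Π_1 = D^-1 · ℓ

["0", "0", "-1", "1", "0", "0"]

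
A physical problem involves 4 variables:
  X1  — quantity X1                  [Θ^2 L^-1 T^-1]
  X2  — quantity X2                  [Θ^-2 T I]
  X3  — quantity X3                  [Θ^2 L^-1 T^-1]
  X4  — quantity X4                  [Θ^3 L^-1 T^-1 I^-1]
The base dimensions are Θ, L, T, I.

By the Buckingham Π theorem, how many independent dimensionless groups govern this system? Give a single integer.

Dimensional matrix (Θ×L×T×I by X1×X2×X3×X4):
  Θ: [ 2 -2  2  3]
  L: [-1  0 -1 -1]
  T: [-1  1 -1 -1]
  I: [ 0  1  0 -1]
RREF → pivots at {X1,X2,X4} ⇒ r = 3
Π count = n − r = 4 − 3 = 1

1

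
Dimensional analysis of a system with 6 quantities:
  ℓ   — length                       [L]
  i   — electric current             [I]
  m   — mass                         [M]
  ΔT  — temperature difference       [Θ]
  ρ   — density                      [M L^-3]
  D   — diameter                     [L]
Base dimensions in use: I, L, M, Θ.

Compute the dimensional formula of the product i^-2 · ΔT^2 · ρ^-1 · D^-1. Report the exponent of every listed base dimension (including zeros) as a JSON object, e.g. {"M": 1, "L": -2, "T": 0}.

{"I": -2, "L": 2, "M": -1, "Θ": 2}

Exponent matrix [I,L,M,Θ] × [ℓ,i,m,ΔT,ρ,D]:
  I: [ 0  1  0  0  0  0]
  L: [ 1  0  0  0 -3  1]
  M: [ 0  0  1  0  1  0]
  Θ: [ 0  0  0  1  0  0]
  [I]: (-2)·1+(2)·0+(-1)·0+(-1)·0 = -2
  [L]: (-2)·0+(2)·0+(-1)·-3+(-1)·1 = 2
  [M]: (-2)·0+(2)·0+(-1)·1+(-1)·0 = -1
  [Θ]: (-2)·0+(2)·1+(-1)·0+(-1)·0 = 2
⇒ I^-2 L^2 M^-1 Θ^2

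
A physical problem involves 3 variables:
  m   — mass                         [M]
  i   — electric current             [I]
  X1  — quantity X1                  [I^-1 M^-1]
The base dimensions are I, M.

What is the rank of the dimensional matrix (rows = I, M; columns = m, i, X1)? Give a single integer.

Write exponents as rows I,M / cols m,i,X1:
  I: [ 0  1 -1]
  M: [ 1  0 -1]
Echelon form has 2 nonzero rows (pivots: m,i)

2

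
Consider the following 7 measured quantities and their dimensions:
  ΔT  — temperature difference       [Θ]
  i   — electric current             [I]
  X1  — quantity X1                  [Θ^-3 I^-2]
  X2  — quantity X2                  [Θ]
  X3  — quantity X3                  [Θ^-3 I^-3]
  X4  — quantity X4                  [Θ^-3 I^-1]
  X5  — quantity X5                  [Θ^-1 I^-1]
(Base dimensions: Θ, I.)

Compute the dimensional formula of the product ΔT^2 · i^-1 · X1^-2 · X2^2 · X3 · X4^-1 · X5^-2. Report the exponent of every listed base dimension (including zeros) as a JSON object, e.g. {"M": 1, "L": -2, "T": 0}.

{"Θ": 12, "I": 3}

Exponent matrix [Θ,I] × [ΔT,i,X1,X2,X3,X4,X5]:
  Θ: [ 1  0 -3  1 -3 -3 -1]
  I: [ 0  1 -2  0 -3 -1 -1]
  [Θ]: (2)·1+(-1)·0+(-2)·-3+(2)·1+(1)·-3+(-1)·-3+(-2)·-1 = 12
  [I]: (2)·0+(-1)·1+(-2)·-2+(2)·0+(1)·-3+(-1)·-1+(-2)·-1 = 3
⇒ Θ^12 I^3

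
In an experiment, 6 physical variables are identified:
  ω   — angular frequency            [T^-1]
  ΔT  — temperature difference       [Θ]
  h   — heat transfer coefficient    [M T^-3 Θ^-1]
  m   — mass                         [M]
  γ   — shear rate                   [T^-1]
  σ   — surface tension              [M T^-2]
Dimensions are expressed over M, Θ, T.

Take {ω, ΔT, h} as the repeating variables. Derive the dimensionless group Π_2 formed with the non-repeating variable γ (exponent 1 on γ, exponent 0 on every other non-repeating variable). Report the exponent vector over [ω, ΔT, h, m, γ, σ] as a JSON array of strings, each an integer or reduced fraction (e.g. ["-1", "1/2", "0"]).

Dimensional matrix (M×Θ×T by ω×ΔT×h×m×γ×σ):
  M: [ 0  0  1  1  0  1]
  Θ: [ 0  1 -1  0  0  0]
  T: [-1  0 -3  0 -1 -2]
Row reduction gives pivot columns ω,ΔT,h; rank = 3
Repeat: ω,ΔT,h; free: m,γ,σ
RREF:
  r0: [   1    0    0   -3    1   -1]
  r1: [   0    1    0    1    0    1]
  r2: [   0    0    1    1    0    1]
Fix exponent of γ at 1, m at 0, σ at 0; solve each RREF row for its pivot's exponent:
  r0: exp(ω) + (1)·1 = 0 ⇒ exp(ω) = -1
  r1: exp(ΔT) + (0)·1 = 0 ⇒ exp(ΔT) = 0
  r2: exp(h) + (0)·1 = 0 ⇒ exp(h) = 0
Π_2 = ω^-1 · γ

["-1", "0", "0", "0", "1", "0"]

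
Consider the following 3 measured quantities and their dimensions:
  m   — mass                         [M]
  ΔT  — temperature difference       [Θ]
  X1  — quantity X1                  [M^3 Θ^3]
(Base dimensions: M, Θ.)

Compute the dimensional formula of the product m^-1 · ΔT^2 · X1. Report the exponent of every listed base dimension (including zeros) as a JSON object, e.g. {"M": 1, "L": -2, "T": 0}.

Dimensional matrix (M×Θ by m×ΔT×X1):
  M: [ 1  0  3]
  Θ: [ 0  1  3]
  [M]: (-1)·1+(2)·0+(1)·3 = 2
  [Θ]: (-1)·0+(2)·1+(1)·3 = 5
⇒ M^2 Θ^5

{"M": 2, "Θ": 5}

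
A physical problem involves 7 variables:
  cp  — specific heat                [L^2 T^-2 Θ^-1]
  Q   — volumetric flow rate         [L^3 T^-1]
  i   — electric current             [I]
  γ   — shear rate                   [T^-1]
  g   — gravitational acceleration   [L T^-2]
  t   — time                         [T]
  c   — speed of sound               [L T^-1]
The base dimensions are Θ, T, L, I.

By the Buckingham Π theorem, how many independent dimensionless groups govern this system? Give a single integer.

Dimensional matrix (Θ×T×L×I by cp×Q×i×γ×g×t×c):
  Θ: [-1  0  0  0  0  0  0]
  T: [-2 -1  0 -1 -2  1 -1]
  L: [ 2  3  0  0  1  0  1]
  I: [ 0  0  1  0  0  0  0]
Echelon form has 4 nonzero rows (pivots: cp,Q,i,γ)
n=7, r=4 ⇒ 3 dimensionless groups

3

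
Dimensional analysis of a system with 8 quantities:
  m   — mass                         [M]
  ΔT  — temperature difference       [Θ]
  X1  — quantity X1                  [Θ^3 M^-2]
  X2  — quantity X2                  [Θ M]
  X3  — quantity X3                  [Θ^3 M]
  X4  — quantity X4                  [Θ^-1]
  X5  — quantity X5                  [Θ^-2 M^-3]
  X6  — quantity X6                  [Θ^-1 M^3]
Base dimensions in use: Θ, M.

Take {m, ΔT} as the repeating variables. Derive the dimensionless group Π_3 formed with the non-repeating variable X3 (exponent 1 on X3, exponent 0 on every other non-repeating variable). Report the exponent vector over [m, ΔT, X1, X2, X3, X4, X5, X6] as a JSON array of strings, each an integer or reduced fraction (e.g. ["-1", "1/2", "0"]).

["-1", "-3", "0", "0", "1", "0", "0", "0"]

Write exponents as rows Θ,M / cols m,ΔT,X1,X2,X3,X4,X5,X6:
  Θ: [ 0  1  3  1  3 -1 -2 -1]
  M: [ 1  0 -2  1  1  0 -3  3]
Echelon form has 2 nonzero rows (pivots: m,ΔT)
Repeat: m,ΔT; free: X1,X2,X3,X4,X5,X6
RREF:
  r0: [   1    0   -2    1    1    0   -3    3]
  r1: [   0    1    3    1    3   -1   -2   -1]
Fix exponent of X3 at 1, X1 at 0, X2 at 0, X4 at 0, X5 at 0, X6 at 0; solve each RREF row for its pivot's exponent:
  r0: exp(m) + (1)·1 = 0 ⇒ exp(m) = -1
  r1: exp(ΔT) + (3)·1 = 0 ⇒ exp(ΔT) = -3
Π_3 = m^-1 · ΔT^-3 · X3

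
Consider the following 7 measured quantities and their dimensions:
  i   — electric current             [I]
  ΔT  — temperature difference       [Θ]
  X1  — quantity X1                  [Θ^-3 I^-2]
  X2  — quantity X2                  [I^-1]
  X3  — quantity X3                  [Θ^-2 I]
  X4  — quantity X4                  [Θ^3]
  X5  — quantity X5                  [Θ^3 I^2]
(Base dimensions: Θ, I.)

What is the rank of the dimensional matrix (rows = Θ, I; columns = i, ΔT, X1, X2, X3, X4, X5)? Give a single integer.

Write exponents as rows Θ,I / cols i,ΔT,X1,X2,X3,X4,X5:
  Θ: [ 0  1 -3  0 -2  3  3]
  I: [ 1  0 -2 -1  1  0  2]
RREF → pivots at {i,ΔT} ⇒ r = 2

2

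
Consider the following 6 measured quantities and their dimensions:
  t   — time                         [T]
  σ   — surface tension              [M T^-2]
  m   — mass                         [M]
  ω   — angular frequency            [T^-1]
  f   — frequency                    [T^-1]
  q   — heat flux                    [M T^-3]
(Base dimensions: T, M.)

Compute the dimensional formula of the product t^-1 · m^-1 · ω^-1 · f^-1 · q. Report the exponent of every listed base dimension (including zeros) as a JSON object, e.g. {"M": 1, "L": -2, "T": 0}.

{"T": -2, "M": 0}

Dimensional matrix (T×M by t×σ×m×ω×f×q):
  T: [ 1 -2  0 -1 -1 -3]
  M: [ 0  1  1  0  0  1]
  [T]: (-1)·1+(-1)·0+(-1)·-1+(-1)·-1+(1)·-3 = -2
  [M]: (-1)·0+(-1)·1+(-1)·0+(-1)·0+(1)·1 = 0
⇒ T^-2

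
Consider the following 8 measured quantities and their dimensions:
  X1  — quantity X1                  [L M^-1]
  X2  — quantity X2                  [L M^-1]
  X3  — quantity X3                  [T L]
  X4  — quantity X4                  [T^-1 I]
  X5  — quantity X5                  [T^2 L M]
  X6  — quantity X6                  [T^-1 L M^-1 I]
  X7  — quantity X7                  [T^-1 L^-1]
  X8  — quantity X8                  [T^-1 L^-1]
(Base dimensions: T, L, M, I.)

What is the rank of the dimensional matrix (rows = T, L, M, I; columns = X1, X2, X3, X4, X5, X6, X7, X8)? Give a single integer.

3

Exponent matrix [T,L,M,I] × [X1,X2,X3,X4,X5,X6,X7,X8]:
  T: [ 0  0  1 -1  2 -1 -1 -1]
  L: [ 1  1  1  0  1  1 -1 -1]
  M: [-1 -1  0  0  1 -1  0  0]
  I: [ 0  0  0  1  0  1  0  0]
Row reduction gives pivot columns X1,X3,X4; rank = 3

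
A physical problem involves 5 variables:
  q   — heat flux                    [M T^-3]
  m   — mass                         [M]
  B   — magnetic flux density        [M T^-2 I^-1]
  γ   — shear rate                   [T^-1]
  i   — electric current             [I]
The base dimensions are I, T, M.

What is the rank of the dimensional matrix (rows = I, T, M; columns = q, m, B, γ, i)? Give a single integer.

Write exponents as rows I,T,M / cols q,m,B,γ,i:
  I: [ 0  0 -1  0  1]
  T: [-3  0 -2 -1  0]
  M: [ 1  1  1  0  0]
Echelon form has 3 nonzero rows (pivots: q,m,B)

3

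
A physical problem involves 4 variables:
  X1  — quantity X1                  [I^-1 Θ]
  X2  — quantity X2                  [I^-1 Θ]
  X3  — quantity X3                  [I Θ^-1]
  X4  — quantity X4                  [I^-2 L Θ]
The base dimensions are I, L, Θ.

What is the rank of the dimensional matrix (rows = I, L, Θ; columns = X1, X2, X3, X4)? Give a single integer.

Dimensional matrix (I×L×Θ by X1×X2×X3×X4):
  I: [-1 -1  1 -2]
  L: [ 0  0  0  1]
  Θ: [ 1  1 -1  1]
RREF → pivots at {X1,X4} ⇒ r = 2

2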